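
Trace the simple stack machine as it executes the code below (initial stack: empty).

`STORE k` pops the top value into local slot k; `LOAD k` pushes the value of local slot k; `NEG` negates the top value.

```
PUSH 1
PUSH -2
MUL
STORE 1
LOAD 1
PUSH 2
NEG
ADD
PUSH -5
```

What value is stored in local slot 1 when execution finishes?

-2

PUSH 1  : 1
PUSH -2 : 1 -2
MUL     : -2
STORE 1 : (empty)
LOAD 1  : -2
PUSH 2  : -2 2
NEG     : -2 -2
ADD     : -4
PUSH -5 : -4 -5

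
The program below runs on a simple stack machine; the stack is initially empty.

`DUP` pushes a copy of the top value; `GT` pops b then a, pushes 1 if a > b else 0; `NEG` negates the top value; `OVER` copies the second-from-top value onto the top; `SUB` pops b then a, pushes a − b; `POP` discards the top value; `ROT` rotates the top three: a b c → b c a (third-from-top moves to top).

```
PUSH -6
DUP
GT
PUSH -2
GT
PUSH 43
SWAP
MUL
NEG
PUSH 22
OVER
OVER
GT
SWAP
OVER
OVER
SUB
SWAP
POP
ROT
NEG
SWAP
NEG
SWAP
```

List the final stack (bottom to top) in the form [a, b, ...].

PUSH -6 → [-6]
DUP     → [-6, -6]
GT      → [0]
PUSH -2 → [0, -2]
GT      → [1]
PUSH 43 → [1, 43]
SWAP    → [43, 1]
MUL     → [43]
NEG     → [-43]
PUSH 22 → [-43, 22]
OVER    → [-43, 22, -43]
OVER    → [-43, 22, -43, 22]
GT      → [-43, 22, 0]
SWAP    → [-43, 0, 22]
OVER    → [-43, 0, 22, 0]
OVER    → [-43, 0, 22, 0, 22]
SUB     → [-43, 0, 22, -22]
SWAP    → [-43, 0, -22, 22]
POP     → [-43, 0, -22]
ROT     → [0, -22, -43]
NEG     → [0, -22, 43]
SWAP    → [0, 43, -22]
NEG     → [0, 43, 22]
SWAP    → [0, 22, 43]

[0, 22, 43]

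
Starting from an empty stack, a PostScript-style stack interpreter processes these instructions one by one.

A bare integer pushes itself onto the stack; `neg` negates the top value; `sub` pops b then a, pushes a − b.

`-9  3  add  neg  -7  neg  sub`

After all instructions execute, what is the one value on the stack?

-1

-9  -> -9
3   -> -9 3
add -> -6
neg -> 6
-7  -> 6 -7
neg -> 6 7
sub -> -1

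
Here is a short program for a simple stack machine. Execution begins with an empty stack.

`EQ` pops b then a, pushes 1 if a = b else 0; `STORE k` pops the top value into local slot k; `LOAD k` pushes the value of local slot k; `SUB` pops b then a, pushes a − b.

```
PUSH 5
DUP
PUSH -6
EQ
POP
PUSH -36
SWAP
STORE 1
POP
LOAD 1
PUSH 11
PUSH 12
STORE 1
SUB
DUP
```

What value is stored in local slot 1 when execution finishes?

PUSH 5   : 5
DUP      : 5 5
PUSH -6  : 5 5 -6
EQ       : 5 0
POP      : 5
PUSH -36 : 5 -36
SWAP     : -36 5
STORE 1  : -36
POP      : (empty)
LOAD 1   : 5
PUSH 11  : 5 11
PUSH 12  : 5 11 12
STORE 1  : 5 11
SUB      : -6
DUP      : -6 -6

12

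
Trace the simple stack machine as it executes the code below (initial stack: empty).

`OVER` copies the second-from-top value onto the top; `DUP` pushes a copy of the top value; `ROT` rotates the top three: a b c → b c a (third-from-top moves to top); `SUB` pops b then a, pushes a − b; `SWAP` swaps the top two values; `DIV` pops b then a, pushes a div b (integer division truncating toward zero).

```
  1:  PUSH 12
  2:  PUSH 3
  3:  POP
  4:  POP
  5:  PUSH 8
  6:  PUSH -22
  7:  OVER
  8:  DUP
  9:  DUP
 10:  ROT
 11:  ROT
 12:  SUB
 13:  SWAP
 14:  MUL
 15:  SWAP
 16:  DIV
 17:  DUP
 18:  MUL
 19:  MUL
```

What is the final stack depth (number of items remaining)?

1

PUSH 12  : [12]
PUSH 3   : [12, 3]
POP      : [12]
POP      : []
PUSH 8   : [8]
PUSH -22 : [8, -22]
OVER     : [8, -22, 8]
DUP      : [8, -22, 8, 8]
DUP      : [8, -22, 8, 8, 8]
ROT      : [8, -22, 8, 8, 8]
ROT      : [8, -22, 8, 8, 8]
SUB      : [8, -22, 8, 0]
SWAP     : [8, -22, 0, 8]
MUL      : [8, -22, 0]
SWAP     : [8, 0, -22]
DIV      : [8, 0]
DUP      : [8, 0, 0]
MUL      : [8, 0]
MUL      : [0]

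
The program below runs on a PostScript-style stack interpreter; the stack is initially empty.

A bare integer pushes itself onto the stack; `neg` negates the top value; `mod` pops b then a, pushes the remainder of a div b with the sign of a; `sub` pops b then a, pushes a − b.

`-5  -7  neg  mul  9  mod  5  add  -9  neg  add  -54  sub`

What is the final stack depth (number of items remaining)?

1

-5  -> [-5]
-7  -> [-5, -7]
neg -> [-5, 7]
mul -> [-35]
9   -> [-35, 9]
mod -> [-8]
5   -> [-8, 5]
add -> [-3]
-9  -> [-3, -9]
neg -> [-3, 9]
add -> [6]
-54 -> [6, -54]
sub -> [60]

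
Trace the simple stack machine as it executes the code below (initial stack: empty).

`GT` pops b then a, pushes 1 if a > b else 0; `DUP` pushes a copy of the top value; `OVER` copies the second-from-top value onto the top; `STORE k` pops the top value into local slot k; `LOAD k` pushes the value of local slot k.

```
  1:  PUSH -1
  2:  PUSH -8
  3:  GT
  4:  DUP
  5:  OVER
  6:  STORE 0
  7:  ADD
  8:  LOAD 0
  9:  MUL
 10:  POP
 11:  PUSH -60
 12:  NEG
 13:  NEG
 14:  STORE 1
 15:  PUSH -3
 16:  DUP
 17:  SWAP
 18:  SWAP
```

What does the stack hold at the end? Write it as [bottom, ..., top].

PUSH -1  → [-1]
PUSH -8  → [-1, -8]
GT       → [1]
DUP      → [1, 1]
OVER     → [1, 1, 1]
STORE 0  → [1, 1]
ADD      → [2]
LOAD 0   → [2, 1]
MUL      → [2]
POP      → []
PUSH -60 → [-60]
NEG      → [60]
NEG      → [-60]
STORE 1  → []
PUSH -3  → [-3]
DUP      → [-3, -3]
SWAP     → [-3, -3]
SWAP     → [-3, -3]

[-3, -3]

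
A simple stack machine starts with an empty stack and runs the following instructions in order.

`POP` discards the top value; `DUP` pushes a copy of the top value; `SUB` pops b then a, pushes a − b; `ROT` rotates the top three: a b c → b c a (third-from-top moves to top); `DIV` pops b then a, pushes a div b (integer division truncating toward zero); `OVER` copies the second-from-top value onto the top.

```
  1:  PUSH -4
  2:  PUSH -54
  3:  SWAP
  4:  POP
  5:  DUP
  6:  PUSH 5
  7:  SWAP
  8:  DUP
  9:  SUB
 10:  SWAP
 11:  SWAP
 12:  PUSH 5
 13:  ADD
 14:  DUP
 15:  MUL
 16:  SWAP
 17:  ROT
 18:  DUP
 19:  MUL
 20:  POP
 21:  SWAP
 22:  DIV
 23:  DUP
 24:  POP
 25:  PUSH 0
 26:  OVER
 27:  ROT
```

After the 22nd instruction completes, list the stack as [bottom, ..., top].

[0]

PUSH -4  -> -4
PUSH -54 -> -4 -54
SWAP     -> -54 -4
POP      -> -54
DUP      -> -54 -54
PUSH 5   -> -54 -54 5
SWAP     -> -54 5 -54
DUP      -> -54 5 -54 -54
SUB      -> -54 5 0
SWAP     -> -54 0 5
SWAP     -> -54 5 0
PUSH 5   -> -54 5 0 5
ADD      -> -54 5 5
DUP      -> -54 5 5 5
MUL      -> -54 5 25
SWAP     -> -54 25 5
ROT      -> 25 5 -54
DUP      -> 25 5 -54 -54
MUL      -> 25 5 2916
POP      -> 25 5
SWAP     -> 5 25
DIV      -> 0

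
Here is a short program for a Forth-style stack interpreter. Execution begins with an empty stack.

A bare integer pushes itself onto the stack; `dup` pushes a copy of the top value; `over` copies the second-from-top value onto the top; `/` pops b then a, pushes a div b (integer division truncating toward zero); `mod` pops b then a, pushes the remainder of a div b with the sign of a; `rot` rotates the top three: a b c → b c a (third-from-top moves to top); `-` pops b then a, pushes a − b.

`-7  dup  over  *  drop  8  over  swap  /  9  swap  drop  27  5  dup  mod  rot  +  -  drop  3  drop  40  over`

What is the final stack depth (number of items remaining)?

-7    [-7]
dup   [-7, -7]
over  [-7, -7, -7]
*     [-7, 49]
drop  [-7]
8     [-7, 8]
over  [-7, 8, -7]
swap  [-7, -7, 8]
/     [-7, 0]
9     [-7, 0, 9]
swap  [-7, 9, 0]
drop  [-7, 9]
27    [-7, 9, 27]
5     [-7, 9, 27, 5]
dup   [-7, 9, 27, 5, 5]
mod   [-7, 9, 27, 0]
rot   [-7, 27, 0, 9]
+     [-7, 27, 9]
-     [-7, 18]
drop  [-7]
3     [-7, 3]
drop  [-7]
40    [-7, 40]
over  [-7, 40, -7]

3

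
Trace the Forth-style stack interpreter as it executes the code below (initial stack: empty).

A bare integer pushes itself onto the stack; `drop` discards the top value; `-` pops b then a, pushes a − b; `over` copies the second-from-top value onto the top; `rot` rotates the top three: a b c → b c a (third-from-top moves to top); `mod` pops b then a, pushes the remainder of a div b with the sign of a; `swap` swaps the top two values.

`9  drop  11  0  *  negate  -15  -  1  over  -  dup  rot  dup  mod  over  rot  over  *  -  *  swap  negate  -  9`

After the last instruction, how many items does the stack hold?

2

9      -> [9]
drop   -> []
11     -> [11]
0      -> [11, 0]
*      -> [0]
negate -> [0]
-15    -> [0, -15]
-      -> [15]
1      -> [15, 1]
over   -> [15, 1, 15]
-      -> [15, -14]
dup    -> [15, -14, -14]
rot    -> [-14, -14, 15]
dup    -> [-14, -14, 15, 15]
mod    -> [-14, -14, 0]
over   -> [-14, -14, 0, -14]
rot    -> [-14, 0, -14, -14]
over   -> [-14, 0, -14, -14, -14]
*      -> [-14, 0, -14, 196]
-      -> [-14, 0, -210]
*      -> [-14, 0]
swap   -> [0, -14]
negate -> [0, 14]
-      -> [-14]
9      -> [-14, 9]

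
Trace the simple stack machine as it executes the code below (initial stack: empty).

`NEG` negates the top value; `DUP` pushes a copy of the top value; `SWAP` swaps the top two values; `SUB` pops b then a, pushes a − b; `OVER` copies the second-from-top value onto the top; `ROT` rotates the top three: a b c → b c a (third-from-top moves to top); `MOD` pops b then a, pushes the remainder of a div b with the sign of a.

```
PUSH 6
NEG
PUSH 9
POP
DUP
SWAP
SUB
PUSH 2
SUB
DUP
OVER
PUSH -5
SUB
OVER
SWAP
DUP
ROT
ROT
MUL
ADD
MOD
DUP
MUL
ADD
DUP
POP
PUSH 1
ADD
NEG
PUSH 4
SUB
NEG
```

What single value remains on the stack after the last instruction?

PUSH 6  → [6]
NEG     → [-6]
PUSH 9  → [-6, 9]
POP     → [-6]
DUP     → [-6, -6]
SWAP    → [-6, -6]
SUB     → [0]
PUSH 2  → [0, 2]
SUB     → [-2]
DUP     → [-2, -2]
OVER    → [-2, -2, -2]
PUSH -5 → [-2, -2, -2, -5]
SUB     → [-2, -2, 3]
OVER    → [-2, -2, 3, -2]
SWAP    → [-2, -2, -2, 3]
DUP     → [-2, -2, -2, 3, 3]
ROT     → [-2, -2, 3, 3, -2]
ROT     → [-2, -2, 3, -2, 3]
MUL     → [-2, -2, 3, -6]
ADD     → [-2, -2, -3]
MOD     → [-2, -2]
DUP     → [-2, -2, -2]
MUL     → [-2, 4]
ADD     → [2]
DUP     → [2, 2]
POP     → [2]
PUSH 1  → [2, 1]
ADD     → [3]
NEG     → [-3]
PUSH 4  → [-3, 4]
SUB     → [-7]
NEG     → [7]

7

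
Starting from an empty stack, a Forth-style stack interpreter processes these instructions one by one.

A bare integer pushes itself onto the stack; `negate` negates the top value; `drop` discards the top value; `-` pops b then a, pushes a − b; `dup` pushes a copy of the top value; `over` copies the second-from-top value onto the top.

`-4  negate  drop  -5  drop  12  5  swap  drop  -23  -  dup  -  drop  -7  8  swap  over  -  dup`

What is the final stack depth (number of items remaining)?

-4     → [-4]
negate → [4]
drop   → []
-5     → [-5]
drop   → []
12     → [12]
5      → [12, 5]
swap   → [5, 12]
drop   → [5]
-23    → [5, -23]
-      → [28]
dup    → [28, 28]
-      → [0]
drop   → []
-7     → [-7]
8      → [-7, 8]
swap   → [8, -7]
over   → [8, -7, 8]
-      → [8, -15]
dup    → [8, -15, -15]

3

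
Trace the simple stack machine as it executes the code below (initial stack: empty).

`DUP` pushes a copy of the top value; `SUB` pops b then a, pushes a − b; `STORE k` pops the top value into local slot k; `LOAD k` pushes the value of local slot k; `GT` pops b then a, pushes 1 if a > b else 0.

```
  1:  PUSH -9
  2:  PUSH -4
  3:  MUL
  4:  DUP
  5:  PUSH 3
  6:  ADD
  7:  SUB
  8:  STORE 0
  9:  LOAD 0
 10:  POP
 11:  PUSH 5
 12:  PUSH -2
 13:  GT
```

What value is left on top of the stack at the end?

PUSH -9 -> [-9]
PUSH -4 -> [-9, -4]
MUL     -> [36]
DUP     -> [36, 36]
PUSH 3  -> [36, 36, 3]
ADD     -> [36, 39]
SUB     -> [-3]
STORE 0 -> []
LOAD 0  -> [-3]
POP     -> []
PUSH 5  -> [5]
PUSH -2 -> [5, -2]
GT      -> [1]

1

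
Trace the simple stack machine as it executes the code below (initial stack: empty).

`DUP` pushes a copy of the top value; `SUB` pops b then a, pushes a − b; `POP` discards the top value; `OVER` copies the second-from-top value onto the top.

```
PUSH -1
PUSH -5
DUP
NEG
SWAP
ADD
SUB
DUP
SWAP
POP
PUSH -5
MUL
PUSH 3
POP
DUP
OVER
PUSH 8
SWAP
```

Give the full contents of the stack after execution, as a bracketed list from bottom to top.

[5, 5, 8, 5]

PUSH -1 : -1
PUSH -5 : -1 -5
DUP     : -1 -5 -5
NEG     : -1 -5 5
SWAP    : -1 5 -5
ADD     : -1 0
SUB     : -1
DUP     : -1 -1
SWAP    : -1 -1
POP     : -1
PUSH -5 : -1 -5
MUL     : 5
PUSH 3  : 5 3
POP     : 5
DUP     : 5 5
OVER    : 5 5 5
PUSH 8  : 5 5 5 8
SWAP    : 5 5 8 5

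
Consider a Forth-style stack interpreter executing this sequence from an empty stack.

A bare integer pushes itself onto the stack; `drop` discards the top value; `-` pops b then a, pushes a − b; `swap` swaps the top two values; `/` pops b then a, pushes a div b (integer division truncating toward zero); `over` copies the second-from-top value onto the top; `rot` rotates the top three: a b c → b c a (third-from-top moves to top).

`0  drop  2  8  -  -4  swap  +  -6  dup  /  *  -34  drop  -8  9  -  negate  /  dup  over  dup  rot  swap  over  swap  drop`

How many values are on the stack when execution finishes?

4

0      : 0
drop   : (empty)
2      : 2
8      : 2 8
-      : -6
-4     : -6 -4
swap   : -4 -6
+      : -10
-6     : -10 -6
dup    : -10 -6 -6
/      : -10 1
*      : -10
-34    : -10 -34
drop   : -10
-8     : -10 -8
9      : -10 -8 9
-      : -10 -17
negate : -10 17
/      : 0
dup    : 0 0
over   : 0 0 0
dup    : 0 0 0 0
rot    : 0 0 0 0
swap   : 0 0 0 0
over   : 0 0 0 0 0
swap   : 0 0 0 0 0
drop   : 0 0 0 0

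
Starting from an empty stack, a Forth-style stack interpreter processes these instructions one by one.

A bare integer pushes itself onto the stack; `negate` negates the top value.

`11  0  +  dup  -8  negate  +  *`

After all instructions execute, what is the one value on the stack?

11     : 11
0      : 11 0
+      : 11
dup    : 11 11
-8     : 11 11 -8
negate : 11 11 8
+      : 11 19
*      : 209

209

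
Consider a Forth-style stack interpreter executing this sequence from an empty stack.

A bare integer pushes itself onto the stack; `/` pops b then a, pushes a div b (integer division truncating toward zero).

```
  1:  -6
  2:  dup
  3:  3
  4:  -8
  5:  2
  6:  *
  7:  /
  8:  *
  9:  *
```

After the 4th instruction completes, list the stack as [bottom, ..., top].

-6   -6
dup  -6 -6
3    -6 -6 3
-8   -6 -6 3 -8

[-6, -6, 3, -8]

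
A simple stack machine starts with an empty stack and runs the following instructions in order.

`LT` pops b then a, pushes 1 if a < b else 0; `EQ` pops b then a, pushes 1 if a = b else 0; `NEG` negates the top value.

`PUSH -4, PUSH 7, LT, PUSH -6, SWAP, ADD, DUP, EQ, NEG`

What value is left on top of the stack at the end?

PUSH -4 → -4
PUSH 7  → -4 7
LT      → 1
PUSH -6 → 1 -6
SWAP    → -6 1
ADD     → -5
DUP     → -5 -5
EQ      → 1
NEG     → -1

-1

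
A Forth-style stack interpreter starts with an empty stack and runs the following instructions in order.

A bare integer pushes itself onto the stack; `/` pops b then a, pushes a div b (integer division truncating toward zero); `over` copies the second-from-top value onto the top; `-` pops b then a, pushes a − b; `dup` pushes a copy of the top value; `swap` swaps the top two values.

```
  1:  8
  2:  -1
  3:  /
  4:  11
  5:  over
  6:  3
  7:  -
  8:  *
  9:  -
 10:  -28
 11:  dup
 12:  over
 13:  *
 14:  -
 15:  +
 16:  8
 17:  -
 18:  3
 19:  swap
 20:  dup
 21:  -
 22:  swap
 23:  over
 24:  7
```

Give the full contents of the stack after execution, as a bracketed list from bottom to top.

[0, 3, 0, 7]

8    → 8
-1   → 8 -1
/    → -8
11   → -8 11
over → -8 11 -8
3    → -8 11 -8 3
-    → -8 11 -11
*    → -8 -121
-    → 113
-28  → 113 -28
dup  → 113 -28 -28
over → 113 -28 -28 -28
*    → 113 -28 784
-    → 113 -812
+    → -699
8    → -699 8
-    → -707
3    → -707 3
swap → 3 -707
dup  → 3 -707 -707
-    → 3 0
swap → 0 3
over → 0 3 0
7    → 0 3 0 7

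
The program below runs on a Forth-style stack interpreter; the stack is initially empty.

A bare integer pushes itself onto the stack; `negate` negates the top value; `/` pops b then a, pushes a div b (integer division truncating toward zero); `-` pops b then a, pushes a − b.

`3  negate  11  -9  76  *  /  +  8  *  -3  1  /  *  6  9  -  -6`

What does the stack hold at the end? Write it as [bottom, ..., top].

[72, -3, -6]

3      : [3]
negate : [-3]
11     : [-3, 11]
-9     : [-3, 11, -9]
76     : [-3, 11, -9, 76]
*      : [-3, 11, -684]
/      : [-3, 0]
+      : [-3]
8      : [-3, 8]
*      : [-24]
-3     : [-24, -3]
1      : [-24, -3, 1]
/      : [-24, -3]
*      : [72]
6      : [72, 6]
9      : [72, 6, 9]
-      : [72, -3]
-6     : [72, -3, -6]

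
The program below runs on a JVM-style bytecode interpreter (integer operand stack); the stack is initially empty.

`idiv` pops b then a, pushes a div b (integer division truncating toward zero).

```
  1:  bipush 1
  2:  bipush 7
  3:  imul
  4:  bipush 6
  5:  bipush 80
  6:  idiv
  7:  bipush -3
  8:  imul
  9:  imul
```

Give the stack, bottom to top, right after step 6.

[7, 0]

bipush 1   [1]
bipush 7   [1, 7]
imul       [7]
bipush 6   [7, 6]
bipush 80  [7, 6, 80]
idiv       [7, 0]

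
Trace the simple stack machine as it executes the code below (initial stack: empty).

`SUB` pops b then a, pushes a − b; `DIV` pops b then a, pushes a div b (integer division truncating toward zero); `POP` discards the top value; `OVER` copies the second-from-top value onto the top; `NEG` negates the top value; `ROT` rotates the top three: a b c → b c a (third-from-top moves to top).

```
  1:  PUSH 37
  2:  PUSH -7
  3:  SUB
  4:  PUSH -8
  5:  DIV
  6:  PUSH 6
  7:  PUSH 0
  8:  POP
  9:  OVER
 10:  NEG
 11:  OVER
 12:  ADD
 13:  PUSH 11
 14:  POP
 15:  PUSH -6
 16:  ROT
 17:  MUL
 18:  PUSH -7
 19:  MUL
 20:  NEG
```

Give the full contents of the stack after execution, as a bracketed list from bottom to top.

[-5, 11, -252]

PUSH 37 -> 37
PUSH -7 -> 37 -7
SUB     -> 44
PUSH -8 -> 44 -8
DIV     -> -5
PUSH 6  -> -5 6
PUSH 0  -> -5 6 0
POP     -> -5 6
OVER    -> -5 6 -5
NEG     -> -5 6 5
OVER    -> -5 6 5 6
ADD     -> -5 6 11
PUSH 11 -> -5 6 11 11
POP     -> -5 6 11
PUSH -6 -> -5 6 11 -6
ROT     -> -5 11 -6 6
MUL     -> -5 11 -36
PUSH -7 -> -5 11 -36 -7
MUL     -> -5 11 252
NEG     -> -5 11 -252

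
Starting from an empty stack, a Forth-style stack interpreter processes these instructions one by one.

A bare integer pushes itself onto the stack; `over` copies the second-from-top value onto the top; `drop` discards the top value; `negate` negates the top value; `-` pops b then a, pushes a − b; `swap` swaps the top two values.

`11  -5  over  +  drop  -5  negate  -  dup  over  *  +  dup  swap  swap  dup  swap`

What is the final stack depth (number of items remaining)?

11     : 11
-5     : 11 -5
over   : 11 -5 11
+      : 11 6
drop   : 11
-5     : 11 -5
negate : 11 5
-      : 6
dup    : 6 6
over   : 6 6 6
*      : 6 36
+      : 42
dup    : 42 42
swap   : 42 42
swap   : 42 42
dup    : 42 42 42
swap   : 42 42 42

3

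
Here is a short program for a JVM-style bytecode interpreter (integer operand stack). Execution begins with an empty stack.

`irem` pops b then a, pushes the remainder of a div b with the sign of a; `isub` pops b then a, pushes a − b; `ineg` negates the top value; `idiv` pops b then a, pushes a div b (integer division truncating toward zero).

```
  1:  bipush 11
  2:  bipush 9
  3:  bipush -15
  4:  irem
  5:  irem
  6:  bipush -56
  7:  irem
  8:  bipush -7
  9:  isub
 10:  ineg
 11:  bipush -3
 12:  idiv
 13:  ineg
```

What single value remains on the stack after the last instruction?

-3

bipush 11  -> 11
bipush 9   -> 11 9
bipush -15 -> 11 9 -15
irem       -> 11 9
irem       -> 2
bipush -56 -> 2 -56
irem       -> 2
bipush -7  -> 2 -7
isub       -> 9
ineg       -> -9
bipush -3  -> -9 -3
idiv       -> 3
ineg       -> -3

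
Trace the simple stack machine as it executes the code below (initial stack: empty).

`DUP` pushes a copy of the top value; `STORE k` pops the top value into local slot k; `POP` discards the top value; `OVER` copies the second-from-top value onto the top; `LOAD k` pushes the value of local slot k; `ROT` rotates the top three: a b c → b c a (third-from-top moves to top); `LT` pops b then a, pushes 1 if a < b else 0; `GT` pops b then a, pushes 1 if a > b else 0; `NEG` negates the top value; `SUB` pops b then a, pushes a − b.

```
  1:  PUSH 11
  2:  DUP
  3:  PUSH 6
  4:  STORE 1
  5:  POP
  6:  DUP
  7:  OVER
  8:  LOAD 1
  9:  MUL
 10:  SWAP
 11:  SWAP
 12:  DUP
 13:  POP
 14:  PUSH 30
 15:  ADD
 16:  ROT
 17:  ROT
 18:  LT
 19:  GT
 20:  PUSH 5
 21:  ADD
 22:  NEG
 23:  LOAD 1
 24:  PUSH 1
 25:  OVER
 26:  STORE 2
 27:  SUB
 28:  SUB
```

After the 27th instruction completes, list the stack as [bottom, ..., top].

PUSH 11  [11]
DUP      [11, 11]
PUSH 6   [11, 11, 6]
STORE 1  [11, 11]
POP      [11]
DUP      [11, 11]
OVER     [11, 11, 11]
LOAD 1   [11, 11, 11, 6]
MUL      [11, 11, 66]
SWAP     [11, 66, 11]
SWAP     [11, 11, 66]
DUP      [11, 11, 66, 66]
POP      [11, 11, 66]
PUSH 30  [11, 11, 66, 30]
ADD      [11, 11, 96]
ROT      [11, 96, 11]
ROT      [96, 11, 11]
LT       [96, 0]
GT       [1]
PUSH 5   [1, 5]
ADD      [6]
NEG      [-6]
LOAD 1   [-6, 6]
PUSH 1   [-6, 6, 1]
OVER     [-6, 6, 1, 6]
STORE 2  [-6, 6, 1]
SUB      [-6, 5]

[-6, 5]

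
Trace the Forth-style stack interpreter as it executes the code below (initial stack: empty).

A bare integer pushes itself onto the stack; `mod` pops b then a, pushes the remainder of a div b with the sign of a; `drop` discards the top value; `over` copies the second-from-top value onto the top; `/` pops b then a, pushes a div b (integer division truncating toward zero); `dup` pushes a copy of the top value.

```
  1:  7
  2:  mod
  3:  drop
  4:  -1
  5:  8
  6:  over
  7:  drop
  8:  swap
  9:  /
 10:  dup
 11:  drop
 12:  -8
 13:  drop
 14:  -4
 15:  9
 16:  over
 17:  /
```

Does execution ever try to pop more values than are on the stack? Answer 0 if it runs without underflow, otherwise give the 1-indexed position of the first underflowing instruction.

7 -> 7
mod  — needs 2 operands, stack has 1 → underflow

2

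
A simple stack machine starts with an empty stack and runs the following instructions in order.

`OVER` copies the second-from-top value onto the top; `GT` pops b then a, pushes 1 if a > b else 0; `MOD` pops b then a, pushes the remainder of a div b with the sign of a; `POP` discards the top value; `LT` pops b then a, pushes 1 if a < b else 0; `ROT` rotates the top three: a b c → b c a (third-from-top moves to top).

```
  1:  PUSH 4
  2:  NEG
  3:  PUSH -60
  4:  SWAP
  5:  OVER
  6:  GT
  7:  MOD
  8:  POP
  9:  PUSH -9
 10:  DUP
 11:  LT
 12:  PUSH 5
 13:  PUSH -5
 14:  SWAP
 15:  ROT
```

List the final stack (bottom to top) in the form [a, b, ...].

PUSH 4   : 4
NEG      : -4
PUSH -60 : -4 -60
SWAP     : -60 -4
OVER     : -60 -4 -60
GT       : -60 1
MOD      : 0
POP      : (empty)
PUSH -9  : -9
DUP      : -9 -9
LT       : 0
PUSH 5   : 0 5
PUSH -5  : 0 5 -5
SWAP     : 0 -5 5
ROT      : -5 5 0

[-5, 5, 0]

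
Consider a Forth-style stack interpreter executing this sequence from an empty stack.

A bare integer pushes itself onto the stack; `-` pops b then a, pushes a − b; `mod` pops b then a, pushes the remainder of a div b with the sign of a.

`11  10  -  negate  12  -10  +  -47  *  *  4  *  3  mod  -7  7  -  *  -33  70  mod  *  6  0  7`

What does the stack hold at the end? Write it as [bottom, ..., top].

[462, 6, 0, 7]

11     -> [11]
10     -> [11, 10]
-      -> [1]
negate -> [-1]
12     -> [-1, 12]
-10    -> [-1, 12, -10]
+      -> [-1, 2]
-47    -> [-1, 2, -47]
*      -> [-1, -94]
*      -> [94]
4      -> [94, 4]
*      -> [376]
3      -> [376, 3]
mod    -> [1]
-7     -> [1, -7]
7      -> [1, -7, 7]
-      -> [1, -14]
*      -> [-14]
-33    -> [-14, -33]
70     -> [-14, -33, 70]
mod    -> [-14, -33]
*      -> [462]
6      -> [462, 6]
0      -> [462, 6, 0]
7      -> [462, 6, 0, 7]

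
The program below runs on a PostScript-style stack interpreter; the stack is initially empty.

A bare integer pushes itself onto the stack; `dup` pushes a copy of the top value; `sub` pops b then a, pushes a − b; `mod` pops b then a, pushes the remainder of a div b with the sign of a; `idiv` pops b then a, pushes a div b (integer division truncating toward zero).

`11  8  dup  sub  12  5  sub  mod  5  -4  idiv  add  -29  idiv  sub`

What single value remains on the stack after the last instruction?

11    [11]
8     [11, 8]
dup   [11, 8, 8]
sub   [11, 0]
12    [11, 0, 12]
5     [11, 0, 12, 5]
sub   [11, 0, 7]
mod   [11, 0]
5     [11, 0, 5]
-4    [11, 0, 5, -4]
idiv  [11, 0, -1]
add   [11, -1]
-29   [11, -1, -29]
idiv  [11, 0]
sub   [11]

11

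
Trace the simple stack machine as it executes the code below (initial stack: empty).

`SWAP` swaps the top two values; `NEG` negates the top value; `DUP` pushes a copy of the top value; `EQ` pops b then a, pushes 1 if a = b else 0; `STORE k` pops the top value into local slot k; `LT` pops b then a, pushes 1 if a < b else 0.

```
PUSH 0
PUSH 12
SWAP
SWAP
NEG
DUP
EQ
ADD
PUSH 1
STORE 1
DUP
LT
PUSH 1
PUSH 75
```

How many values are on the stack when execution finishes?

3

PUSH 0  → [0]
PUSH 12 → [0, 12]
SWAP    → [12, 0]
SWAP    → [0, 12]
NEG     → [0, -12]
DUP     → [0, -12, -12]
EQ      → [0, 1]
ADD     → [1]
PUSH 1  → [1, 1]
STORE 1 → [1]
DUP     → [1, 1]
LT      → [0]
PUSH 1  → [0, 1]
PUSH 75 → [0, 1, 75]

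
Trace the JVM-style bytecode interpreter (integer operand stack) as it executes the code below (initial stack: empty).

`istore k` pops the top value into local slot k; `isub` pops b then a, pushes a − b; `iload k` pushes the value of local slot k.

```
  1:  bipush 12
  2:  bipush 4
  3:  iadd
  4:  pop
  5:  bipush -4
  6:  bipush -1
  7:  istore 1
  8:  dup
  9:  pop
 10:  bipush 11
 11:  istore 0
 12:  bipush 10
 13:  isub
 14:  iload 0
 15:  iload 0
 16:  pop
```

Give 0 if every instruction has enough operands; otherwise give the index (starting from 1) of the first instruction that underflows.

0

bipush 12 -> [12]
bipush 4  -> [12, 4]
iadd      -> [16]
pop       -> []
bipush -4 -> [-4]
bipush -1 -> [-4, -1]
istore 1  -> [-4]
dup       -> [-4, -4]
pop       -> [-4]
bipush 11 -> [-4, 11]
istore 0  -> [-4]
bipush 10 -> [-4, 10]
isub      -> [-14]
iload 0   -> [-14, 11]
iload 0   -> [-14, 11, 11]
pop       -> [-14, 11]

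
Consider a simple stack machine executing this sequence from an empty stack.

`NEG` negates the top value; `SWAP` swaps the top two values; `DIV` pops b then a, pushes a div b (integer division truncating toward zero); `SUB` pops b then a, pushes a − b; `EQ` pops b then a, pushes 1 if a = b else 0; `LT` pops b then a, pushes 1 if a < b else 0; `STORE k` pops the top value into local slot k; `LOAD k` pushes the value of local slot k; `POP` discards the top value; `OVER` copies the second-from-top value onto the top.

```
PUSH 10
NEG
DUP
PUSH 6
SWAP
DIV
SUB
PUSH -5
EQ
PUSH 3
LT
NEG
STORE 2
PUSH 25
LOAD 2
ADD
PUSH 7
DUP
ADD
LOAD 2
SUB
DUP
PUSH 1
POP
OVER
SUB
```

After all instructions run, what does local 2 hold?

-1

PUSH 10  [10]
NEG      [-10]
DUP      [-10, -10]
PUSH 6   [-10, -10, 6]
SWAP     [-10, 6, -10]
DIV      [-10, 0]
SUB      [-10]
PUSH -5  [-10, -5]
EQ       [0]
PUSH 3   [0, 3]
LT       [1]
NEG      [-1]
STORE 2  []
PUSH 25  [25]
LOAD 2   [25, -1]
ADD      [24]
PUSH 7   [24, 7]
DUP      [24, 7, 7]
ADD      [24, 14]
LOAD 2   [24, 14, -1]
SUB      [24, 15]
DUP      [24, 15, 15]
PUSH 1   [24, 15, 15, 1]
POP      [24, 15, 15]
OVER     [24, 15, 15, 15]
SUB      [24, 15, 0]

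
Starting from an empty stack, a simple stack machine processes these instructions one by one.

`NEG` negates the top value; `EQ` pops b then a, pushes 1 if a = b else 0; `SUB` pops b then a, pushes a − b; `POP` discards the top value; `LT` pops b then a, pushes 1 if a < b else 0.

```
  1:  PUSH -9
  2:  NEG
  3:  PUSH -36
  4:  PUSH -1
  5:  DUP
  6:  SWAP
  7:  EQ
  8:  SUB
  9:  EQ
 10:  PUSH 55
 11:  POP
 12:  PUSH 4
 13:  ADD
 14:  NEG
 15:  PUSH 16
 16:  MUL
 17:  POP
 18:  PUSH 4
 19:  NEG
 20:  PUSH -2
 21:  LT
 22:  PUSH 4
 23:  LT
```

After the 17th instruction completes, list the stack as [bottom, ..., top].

PUSH -9   -9
NEG       9
PUSH -36  9 -36
PUSH -1   9 -36 -1
DUP       9 -36 -1 -1
SWAP      9 -36 -1 -1
EQ        9 -36 1
SUB       9 -37
EQ        0
PUSH 55   0 55
POP       0
PUSH 4    0 4
ADD       4
NEG       -4
PUSH 16   -4 16
MUL       -64
POP       (empty)

[]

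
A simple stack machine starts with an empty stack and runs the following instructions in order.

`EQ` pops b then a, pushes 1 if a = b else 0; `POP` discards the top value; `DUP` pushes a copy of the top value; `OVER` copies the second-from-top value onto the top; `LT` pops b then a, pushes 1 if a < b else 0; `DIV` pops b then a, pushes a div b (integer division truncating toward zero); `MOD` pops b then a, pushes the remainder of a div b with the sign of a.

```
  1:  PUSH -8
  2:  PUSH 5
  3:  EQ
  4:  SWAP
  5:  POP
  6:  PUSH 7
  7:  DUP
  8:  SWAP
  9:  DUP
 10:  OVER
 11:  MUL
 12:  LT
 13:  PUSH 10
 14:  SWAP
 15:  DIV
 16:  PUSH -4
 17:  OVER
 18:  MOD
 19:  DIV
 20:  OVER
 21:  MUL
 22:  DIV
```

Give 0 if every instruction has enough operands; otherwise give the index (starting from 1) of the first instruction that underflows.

4

PUSH -8 -> [-8]
PUSH 5  -> [-8, 5]
EQ      -> [0]
SWAP  — needs 2 operands, stack has 1 → underflow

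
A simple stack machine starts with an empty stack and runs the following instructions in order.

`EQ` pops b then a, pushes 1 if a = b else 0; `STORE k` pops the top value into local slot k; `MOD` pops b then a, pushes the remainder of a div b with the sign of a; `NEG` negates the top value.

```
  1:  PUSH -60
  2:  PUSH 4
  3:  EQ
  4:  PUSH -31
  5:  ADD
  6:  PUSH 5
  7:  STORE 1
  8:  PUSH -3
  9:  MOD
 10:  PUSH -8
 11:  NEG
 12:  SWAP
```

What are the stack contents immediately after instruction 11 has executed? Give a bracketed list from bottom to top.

PUSH -60  -60
PUSH 4    -60 4
EQ        0
PUSH -31  0 -31
ADD       -31
PUSH 5    -31 5
STORE 1   -31
PUSH -3   -31 -3
MOD       -1
PUSH -8   -1 -8
NEG       -1 8

[-1, 8]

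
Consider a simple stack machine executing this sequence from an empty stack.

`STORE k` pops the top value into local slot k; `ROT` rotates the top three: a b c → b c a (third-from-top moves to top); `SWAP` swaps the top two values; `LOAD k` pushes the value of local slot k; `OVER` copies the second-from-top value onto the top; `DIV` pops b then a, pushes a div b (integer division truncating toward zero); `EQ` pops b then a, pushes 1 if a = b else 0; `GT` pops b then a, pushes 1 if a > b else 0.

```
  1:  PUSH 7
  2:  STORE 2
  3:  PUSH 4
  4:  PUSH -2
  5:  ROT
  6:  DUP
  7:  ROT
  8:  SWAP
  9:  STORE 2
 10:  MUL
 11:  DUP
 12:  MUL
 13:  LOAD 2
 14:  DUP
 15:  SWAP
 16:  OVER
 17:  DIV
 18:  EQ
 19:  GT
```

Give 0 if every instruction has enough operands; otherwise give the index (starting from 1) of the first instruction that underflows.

5

PUSH 7   [7]
STORE 2  []
PUSH 4   [4]
PUSH -2  [4, -2]
ROT  — needs 3 operands, stack has 2 → underflow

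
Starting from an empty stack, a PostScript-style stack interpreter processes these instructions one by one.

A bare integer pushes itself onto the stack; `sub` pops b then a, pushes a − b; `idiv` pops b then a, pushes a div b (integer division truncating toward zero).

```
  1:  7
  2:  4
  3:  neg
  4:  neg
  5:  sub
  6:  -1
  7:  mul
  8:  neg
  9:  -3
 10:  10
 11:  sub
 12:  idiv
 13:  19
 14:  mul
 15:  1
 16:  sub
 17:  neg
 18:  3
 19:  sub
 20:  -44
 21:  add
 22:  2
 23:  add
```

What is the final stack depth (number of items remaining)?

7    : [7]
4    : [7, 4]
neg  : [7, -4]
neg  : [7, 4]
sub  : [3]
-1   : [3, -1]
mul  : [-3]
neg  : [3]
-3   : [3, -3]
10   : [3, -3, 10]
sub  : [3, -13]
idiv : [0]
19   : [0, 19]
mul  : [0]
1    : [0, 1]
sub  : [-1]
neg  : [1]
3    : [1, 3]
sub  : [-2]
-44  : [-2, -44]
add  : [-46]
2    : [-46, 2]
add  : [-44]

1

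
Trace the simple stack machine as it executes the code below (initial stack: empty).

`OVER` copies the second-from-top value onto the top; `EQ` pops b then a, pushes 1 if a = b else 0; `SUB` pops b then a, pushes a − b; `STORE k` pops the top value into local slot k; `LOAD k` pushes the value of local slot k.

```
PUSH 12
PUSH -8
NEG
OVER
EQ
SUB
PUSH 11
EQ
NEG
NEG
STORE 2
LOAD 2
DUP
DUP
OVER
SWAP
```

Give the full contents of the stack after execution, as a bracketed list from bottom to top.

PUSH 12 → [12]
PUSH -8 → [12, -8]
NEG     → [12, 8]
OVER    → [12, 8, 12]
EQ      → [12, 0]
SUB     → [12]
PUSH 11 → [12, 11]
EQ      → [0]
NEG     → [0]
NEG     → [0]
STORE 2 → []
LOAD 2  → [0]
DUP     → [0, 0]
DUP     → [0, 0, 0]
OVER    → [0, 0, 0, 0]
SWAP    → [0, 0, 0, 0]

[0, 0, 0, 0]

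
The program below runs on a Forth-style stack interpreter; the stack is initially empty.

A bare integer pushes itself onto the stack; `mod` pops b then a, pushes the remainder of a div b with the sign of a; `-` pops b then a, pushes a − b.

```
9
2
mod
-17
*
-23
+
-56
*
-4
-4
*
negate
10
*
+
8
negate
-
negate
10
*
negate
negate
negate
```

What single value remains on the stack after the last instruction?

9       9
2       9 2
mod     1
-17     1 -17
*       -17
-23     -17 -23
+       -40
-56     -40 -56
*       2240
-4      2240 -4
-4      2240 -4 -4
*       2240 16
negate  2240 -16
10      2240 -16 10
*       2240 -160
+       2080
8       2080 8
negate  2080 -8
-       2088
negate  -2088
10      -2088 10
*       -20880
negate  20880
negate  -20880
negate  20880

20880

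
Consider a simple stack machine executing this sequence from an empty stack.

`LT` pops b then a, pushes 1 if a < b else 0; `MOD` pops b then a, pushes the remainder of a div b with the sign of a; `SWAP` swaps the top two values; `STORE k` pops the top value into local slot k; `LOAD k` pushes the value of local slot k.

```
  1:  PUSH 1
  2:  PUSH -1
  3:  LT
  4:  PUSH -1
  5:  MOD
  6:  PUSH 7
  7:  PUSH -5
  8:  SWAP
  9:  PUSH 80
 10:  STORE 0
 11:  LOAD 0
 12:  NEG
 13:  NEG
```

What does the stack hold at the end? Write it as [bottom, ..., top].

[0, -5, 7, 80]

PUSH 1  : 1
PUSH -1 : 1 -1
LT      : 0
PUSH -1 : 0 -1
MOD     : 0
PUSH 7  : 0 7
PUSH -5 : 0 7 -5
SWAP    : 0 -5 7
PUSH 80 : 0 -5 7 80
STORE 0 : 0 -5 7
LOAD 0  : 0 -5 7 80
NEG     : 0 -5 7 -80
NEG     : 0 -5 7 80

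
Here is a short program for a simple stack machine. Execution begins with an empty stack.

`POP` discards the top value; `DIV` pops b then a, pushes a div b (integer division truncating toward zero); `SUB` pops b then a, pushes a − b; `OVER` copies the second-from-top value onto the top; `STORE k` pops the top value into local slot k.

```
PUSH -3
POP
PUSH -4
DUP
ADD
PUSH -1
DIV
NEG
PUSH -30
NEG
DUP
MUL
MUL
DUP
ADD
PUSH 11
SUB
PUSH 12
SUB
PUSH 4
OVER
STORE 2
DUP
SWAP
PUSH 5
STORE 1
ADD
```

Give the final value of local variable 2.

-14423

PUSH -3  : -3
POP      : (empty)
PUSH -4  : -4
DUP      : -4 -4
ADD      : -8
PUSH -1  : -8 -1
DIV      : 8
NEG      : -8
PUSH -30 : -8 -30
NEG      : -8 30
DUP      : -8 30 30
MUL      : -8 900
MUL      : -7200
DUP      : -7200 -7200
ADD      : -14400
PUSH 11  : -14400 11
SUB      : -14411
PUSH 12  : -14411 12
SUB      : -14423
PUSH 4   : -14423 4
OVER     : -14423 4 -14423
STORE 2  : -14423 4
DUP      : -14423 4 4
SWAP     : -14423 4 4
PUSH 5   : -14423 4 4 5
STORE 1  : -14423 4 4
ADD      : -14423 8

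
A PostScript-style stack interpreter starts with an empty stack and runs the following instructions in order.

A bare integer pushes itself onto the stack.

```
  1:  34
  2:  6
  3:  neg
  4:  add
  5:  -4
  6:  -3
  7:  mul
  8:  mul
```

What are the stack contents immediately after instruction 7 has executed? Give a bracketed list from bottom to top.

34  -> 34
6   -> 34 6
neg -> 34 -6
add -> 28
-4  -> 28 -4
-3  -> 28 -4 -3
mul -> 28 12

[28, 12]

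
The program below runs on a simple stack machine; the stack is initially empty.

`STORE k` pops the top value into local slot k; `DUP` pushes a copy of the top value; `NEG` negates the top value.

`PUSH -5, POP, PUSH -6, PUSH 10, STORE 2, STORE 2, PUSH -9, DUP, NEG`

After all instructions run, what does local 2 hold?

-6

PUSH -5 → -5
POP     → (empty)
PUSH -6 → -6
PUSH 10 → -6 10
STORE 2 → -6
STORE 2 → (empty)
PUSH -9 → -9
DUP     → -9 -9
NEG     → -9 9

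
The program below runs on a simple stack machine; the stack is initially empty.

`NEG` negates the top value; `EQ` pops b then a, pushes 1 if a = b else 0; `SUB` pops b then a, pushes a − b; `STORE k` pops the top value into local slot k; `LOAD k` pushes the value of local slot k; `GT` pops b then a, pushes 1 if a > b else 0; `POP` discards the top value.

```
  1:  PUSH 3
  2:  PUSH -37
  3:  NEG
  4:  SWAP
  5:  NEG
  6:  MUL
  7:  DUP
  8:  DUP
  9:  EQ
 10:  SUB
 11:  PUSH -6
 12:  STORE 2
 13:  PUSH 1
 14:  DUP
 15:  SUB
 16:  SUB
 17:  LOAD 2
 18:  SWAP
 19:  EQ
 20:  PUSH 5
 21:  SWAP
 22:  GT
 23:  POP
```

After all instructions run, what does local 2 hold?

-6

PUSH 3   -> [3]
PUSH -37 -> [3, -37]
NEG      -> [3, 37]
SWAP     -> [37, 3]
NEG      -> [37, -3]
MUL      -> [-111]
DUP      -> [-111, -111]
DUP      -> [-111, -111, -111]
EQ       -> [-111, 1]
SUB      -> [-112]
PUSH -6  -> [-112, -6]
STORE 2  -> [-112]
PUSH 1   -> [-112, 1]
DUP      -> [-112, 1, 1]
SUB      -> [-112, 0]
SUB      -> [-112]
LOAD 2   -> [-112, -6]
SWAP     -> [-6, -112]
EQ       -> [0]
PUSH 5   -> [0, 5]
SWAP     -> [5, 0]
GT       -> [1]
POP      -> []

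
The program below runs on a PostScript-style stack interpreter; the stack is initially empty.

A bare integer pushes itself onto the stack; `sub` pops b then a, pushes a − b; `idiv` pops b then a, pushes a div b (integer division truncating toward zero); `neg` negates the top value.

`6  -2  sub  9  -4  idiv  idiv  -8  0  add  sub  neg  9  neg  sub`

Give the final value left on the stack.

5

6    : [6]
-2   : [6, -2]
sub  : [8]
9    : [8, 9]
-4   : [8, 9, -4]
idiv : [8, -2]
idiv : [-4]
-8   : [-4, -8]
0    : [-4, -8, 0]
add  : [-4, -8]
sub  : [4]
neg  : [-4]
9    : [-4, 9]
neg  : [-4, -9]
sub  : [5]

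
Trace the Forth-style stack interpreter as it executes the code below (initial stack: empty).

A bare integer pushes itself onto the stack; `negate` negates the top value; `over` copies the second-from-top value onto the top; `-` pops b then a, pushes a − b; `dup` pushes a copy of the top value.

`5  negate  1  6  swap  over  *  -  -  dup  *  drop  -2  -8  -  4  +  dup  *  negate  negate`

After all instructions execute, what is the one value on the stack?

100

5       [5]
negate  [-5]
1       [-5, 1]
6       [-5, 1, 6]
swap    [-5, 6, 1]
over    [-5, 6, 1, 6]
*       [-5, 6, 6]
-       [-5, 0]
-       [-5]
dup     [-5, -5]
*       [25]
drop    []
-2      [-2]
-8      [-2, -8]
-       [6]
4       [6, 4]
+       [10]
dup     [10, 10]
*       [100]
negate  [-100]
negate  [100]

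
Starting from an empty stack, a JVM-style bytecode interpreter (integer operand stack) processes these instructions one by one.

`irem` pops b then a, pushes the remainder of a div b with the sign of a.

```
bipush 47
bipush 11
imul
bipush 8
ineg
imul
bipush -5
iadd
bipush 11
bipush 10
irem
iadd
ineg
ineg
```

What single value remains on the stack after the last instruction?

-4140

bipush 47 -> 47
bipush 11 -> 47 11
imul      -> 517
bipush 8  -> 517 8
ineg      -> 517 -8
imul      -> -4136
bipush -5 -> -4136 -5
iadd      -> -4141
bipush 11 -> -4141 11
bipush 10 -> -4141 11 10
irem      -> -4141 1
iadd      -> -4140
ineg      -> 4140
ineg      -> -4140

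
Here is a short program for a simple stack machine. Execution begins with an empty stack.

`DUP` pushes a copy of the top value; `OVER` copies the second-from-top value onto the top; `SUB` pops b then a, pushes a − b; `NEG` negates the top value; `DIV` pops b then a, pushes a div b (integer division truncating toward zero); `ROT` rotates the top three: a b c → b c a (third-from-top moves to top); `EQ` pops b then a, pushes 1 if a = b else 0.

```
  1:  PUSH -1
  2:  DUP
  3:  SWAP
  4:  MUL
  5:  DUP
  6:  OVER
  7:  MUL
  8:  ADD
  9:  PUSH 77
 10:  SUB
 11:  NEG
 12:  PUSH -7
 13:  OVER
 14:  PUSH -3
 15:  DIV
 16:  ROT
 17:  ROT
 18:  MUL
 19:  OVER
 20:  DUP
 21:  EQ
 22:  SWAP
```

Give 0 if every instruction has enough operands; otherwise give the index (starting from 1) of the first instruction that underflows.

0

PUSH -1 → [-1]
DUP     → [-1, -1]
SWAP    → [-1, -1]
MUL     → [1]
DUP     → [1, 1]
OVER    → [1, 1, 1]
MUL     → [1, 1]
ADD     → [2]
PUSH 77 → [2, 77]
SUB     → [-75]
NEG     → [75]
PUSH -7 → [75, -7]
OVER    → [75, -7, 75]
PUSH -3 → [75, -7, 75, -3]
DIV     → [75, -7, -25]
ROT     → [-7, -25, 75]
ROT     → [-25, 75, -7]
MUL     → [-25, -525]
OVER    → [-25, -525, -25]
DUP     → [-25, -525, -25, -25]
EQ      → [-25, -525, 1]
SWAP    → [-25, 1, -525]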